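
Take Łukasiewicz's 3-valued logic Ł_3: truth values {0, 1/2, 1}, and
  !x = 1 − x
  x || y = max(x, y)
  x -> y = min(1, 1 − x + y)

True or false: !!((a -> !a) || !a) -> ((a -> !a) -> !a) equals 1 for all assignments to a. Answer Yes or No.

Counterexample: take a = 1/2.
!a = !1/2 = 1/2
a -> !a = 1/2 -> 1/2 = 1
!a = !1/2 = 1/2
(a -> !a) || !a = 1 || 1/2 = 1
!((a -> !a) || !a) = !1 = 0
!!((a -> !a) || !a) = !0 = 1
!a = !1/2 = 1/2
a -> !a = 1/2 -> 1/2 = 1
!a = !1/2 = 1/2
(a -> !a) -> !a = 1 -> 1/2 = 1/2
!!((a -> !a) || !a) -> ((a -> !a) -> !a) = 1 -> 1/2 = 1/2
This gives 1/2 ≠ 1.

No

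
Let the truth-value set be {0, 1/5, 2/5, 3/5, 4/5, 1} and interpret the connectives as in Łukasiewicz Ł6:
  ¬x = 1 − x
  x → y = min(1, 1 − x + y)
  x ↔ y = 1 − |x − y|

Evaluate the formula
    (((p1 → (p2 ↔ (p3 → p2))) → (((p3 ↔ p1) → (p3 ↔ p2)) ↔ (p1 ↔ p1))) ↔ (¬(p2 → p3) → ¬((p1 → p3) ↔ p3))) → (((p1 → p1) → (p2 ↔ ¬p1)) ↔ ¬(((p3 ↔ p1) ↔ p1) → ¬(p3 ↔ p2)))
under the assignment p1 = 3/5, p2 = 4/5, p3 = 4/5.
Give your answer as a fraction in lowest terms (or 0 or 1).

p3 → p2 = 4/5 → 4/5 = 1
p2 ↔ (p3 → p2) = 4/5 ↔ 1 = 4/5
p1 → (p2 ↔ (p3 → p2)) = 3/5 → 4/5 = 1
p3 ↔ p1 = 4/5 ↔ 3/5 = 4/5
p3 ↔ p2 = 4/5 ↔ 4/5 = 1
(p3 ↔ p1) → (p3 ↔ p2) = 4/5 → 1 = 1
p1 ↔ p1 = 3/5 ↔ 3/5 = 1
((p3 ↔ p1) → (p3 ↔ p2)) ↔ (p1 ↔ p1) = 1 ↔ 1 = 1
(p1 → (p2 ↔ (p3 → p2))) → (((p3 ↔ p1) → (p3 ↔ p2)) ↔ (p1 ↔ p1)) = 1 → 1 = 1
p2 → p3 = 4/5 → 4/5 = 1
¬(p2 → p3) = ¬1 = 0
p1 → p3 = 3/5 → 4/5 = 1
(p1 → p3) ↔ p3 = 1 ↔ 4/5 = 4/5
¬((p1 → p3) ↔ p3) = ¬4/5 = 1/5
¬(p2 → p3) → ¬((p1 → p3) ↔ p3) = 0 → 1/5 = 1
((p1 → (p2 ↔ (p3 → p2))) → (((p3 ↔ p1) → (p3 ↔ p2)) ↔ (p1 ↔ p1))) ↔ (¬(p2 → p3) → ¬((p1 → p3) ↔ p3)) = 1 ↔ 1 = 1
p1 → p1 = 3/5 → 3/5 = 1
¬p1 = ¬3/5 = 2/5
p2 ↔ ¬p1 = 4/5 ↔ 2/5 = 3/5
(p1 → p1) → (p2 ↔ ¬p1) = 1 → 3/5 = 3/5
p3 ↔ p1 = 4/5 ↔ 3/5 = 4/5
(p3 ↔ p1) ↔ p1 = 4/5 ↔ 3/5 = 4/5
p3 ↔ p2 = 4/5 ↔ 4/5 = 1
¬(p3 ↔ p2) = ¬1 = 0
((p3 ↔ p1) ↔ p1) → ¬(p3 ↔ p2) = 4/5 → 0 = 1/5
¬(((p3 ↔ p1) ↔ p1) → ¬(p3 ↔ p2)) = ¬1/5 = 4/5
((p1 → p1) → (p2 ↔ ¬p1)) ↔ ¬(((p3 ↔ p1) ↔ p1) → ¬(p3 ↔ p2)) = 3/5 ↔ 4/5 = 4/5
(((p1 → (p2 ↔ (p3 → p2))) → (((p3 ↔ p1) → (p3 ↔ p2)) ↔ (p1 ↔ p1))) ↔ (¬(p2 → p3) → ¬((p1 → p3) ↔ p3))) → (((p1 → p1) → (p2 ↔ ¬p1)) ↔ ¬(((p3 ↔ p1) ↔ p1) → ¬(p3 ↔ p2))) = 1 → 4/5 = 4/5

4/5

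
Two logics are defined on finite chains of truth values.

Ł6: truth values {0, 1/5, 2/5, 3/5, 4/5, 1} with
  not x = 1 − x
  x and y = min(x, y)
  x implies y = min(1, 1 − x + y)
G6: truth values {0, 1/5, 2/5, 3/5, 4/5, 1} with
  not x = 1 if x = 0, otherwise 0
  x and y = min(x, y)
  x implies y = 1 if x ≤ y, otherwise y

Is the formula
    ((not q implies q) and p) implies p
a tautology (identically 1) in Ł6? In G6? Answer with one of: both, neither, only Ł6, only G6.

In Ł6: every assignment gives 1 — tautology.
In G6: every assignment gives 1 — tautology.

both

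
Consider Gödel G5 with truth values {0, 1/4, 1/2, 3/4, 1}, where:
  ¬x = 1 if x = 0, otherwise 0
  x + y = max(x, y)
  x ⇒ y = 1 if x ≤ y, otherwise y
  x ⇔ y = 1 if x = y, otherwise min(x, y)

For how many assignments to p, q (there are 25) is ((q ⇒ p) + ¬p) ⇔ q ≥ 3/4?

value 1: 2 assignments (counts)
value 3/4: 4 assignments (counts)
value 1/2: 6 assignments
value 1/4: 8 assignments
value 0: 5 assignments
So 6 of the 25 assignments meet the threshold.

6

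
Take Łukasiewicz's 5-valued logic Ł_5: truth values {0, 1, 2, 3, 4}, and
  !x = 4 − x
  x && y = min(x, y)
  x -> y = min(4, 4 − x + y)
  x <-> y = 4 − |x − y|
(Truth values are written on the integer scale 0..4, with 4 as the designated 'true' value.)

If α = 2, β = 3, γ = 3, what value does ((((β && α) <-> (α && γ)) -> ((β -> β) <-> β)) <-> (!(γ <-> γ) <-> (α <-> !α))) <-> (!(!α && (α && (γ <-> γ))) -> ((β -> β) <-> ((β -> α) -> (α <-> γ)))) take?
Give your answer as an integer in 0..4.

1

β && α = 3 && 2 = 2
α && γ = 2 && 3 = 2
(β && α) <-> (α && γ) = 2 <-> 2 = 4
β -> β = 3 -> 3 = 4
(β -> β) <-> β = 4 <-> 3 = 3
((β && α) <-> (α && γ)) -> ((β -> β) <-> β) = 4 -> 3 = 3
γ <-> γ = 3 <-> 3 = 4
!(γ <-> γ) = !4 = 0
!α = !2 = 2
α <-> !α = 2 <-> 2 = 4
!(γ <-> γ) <-> (α <-> !α) = 0 <-> 4 = 0
(((β && α) <-> (α && γ)) -> ((β -> β) <-> β)) <-> (!(γ <-> γ) <-> (α <-> !α)) = 3 <-> 0 = 1
!α = !2 = 2
γ <-> γ = 3 <-> 3 = 4
α && (γ <-> γ) = 2 && 4 = 2
!α && (α && (γ <-> γ)) = 2 && 2 = 2
!(!α && (α && (γ <-> γ))) = !2 = 2
β -> β = 3 -> 3 = 4
β -> α = 3 -> 2 = 3
α <-> γ = 2 <-> 3 = 3
(β -> α) -> (α <-> γ) = 3 -> 3 = 4
(β -> β) <-> ((β -> α) -> (α <-> γ)) = 4 <-> 4 = 4
!(!α && (α && (γ <-> γ))) -> ((β -> β) <-> ((β -> α) -> (α <-> γ))) = 2 -> 4 = 4
((((β && α) <-> (α && γ)) -> ((β -> β) <-> β)) <-> (!(γ <-> γ) <-> (α <-> !α))) <-> (!(!α && (α && (γ <-> γ))) -> ((β -> β) <-> ((β -> α) -> (α <-> γ)))) = 1 <-> 4 = 1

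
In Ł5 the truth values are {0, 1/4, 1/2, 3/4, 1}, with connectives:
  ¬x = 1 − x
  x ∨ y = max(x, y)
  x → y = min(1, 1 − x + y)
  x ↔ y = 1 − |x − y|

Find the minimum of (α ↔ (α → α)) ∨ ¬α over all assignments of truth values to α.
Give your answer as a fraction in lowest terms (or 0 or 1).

Take α = 1/2:
α → α = 1/2 → 1/2 = 1
α ↔ (α → α) = 1/2 ↔ 1 = 1/2
¬α = ¬1/2 = 1/2
(α ↔ (α → α)) ∨ ¬α = 1/2 ∨ 1/2 = 1/2
No assignment yields a value below 1/2, so this is the minimum.

1/2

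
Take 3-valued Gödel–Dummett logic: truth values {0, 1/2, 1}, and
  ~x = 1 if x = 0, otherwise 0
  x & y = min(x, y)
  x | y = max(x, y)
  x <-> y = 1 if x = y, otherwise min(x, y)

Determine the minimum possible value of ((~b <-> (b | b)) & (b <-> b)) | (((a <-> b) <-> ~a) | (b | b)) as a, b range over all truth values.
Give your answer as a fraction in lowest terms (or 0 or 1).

1/2

Take a = 0, b = 1/2:
~b = ~1/2 = 0
b | b = 1/2 | 1/2 = 1/2
~b <-> (b | b) = 0 <-> 1/2 = 0
b <-> b = 1/2 <-> 1/2 = 1
(~b <-> (b | b)) & (b <-> b) = 0 & 1 = 0
a <-> b = 0 <-> 1/2 = 0
~a = ~0 = 1
(a <-> b) <-> ~a = 0 <-> 1 = 0
b | b = 1/2 | 1/2 = 1/2
((a <-> b) <-> ~a) | (b | b) = 0 | 1/2 = 1/2
((~b <-> (b | b)) & (b <-> b)) | (((a <-> b) <-> ~a) | (b | b)) = 0 | 1/2 = 1/2
No assignment yields a value below 1/2, so this is the minimum.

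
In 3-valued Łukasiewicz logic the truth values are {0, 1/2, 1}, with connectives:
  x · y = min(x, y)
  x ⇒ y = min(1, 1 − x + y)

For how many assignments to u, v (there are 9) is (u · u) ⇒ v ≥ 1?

6

u = 0, v = 0 ↦ 1  ≥
u = 0, v = 1/2 ↦ 1  ≥
u = 0, v = 1 ↦ 1  ≥
u = 1/2, v = 0 ↦ 1/2  <
u = 1/2, v = 1/2 ↦ 1  ≥
u = 1/2, v = 1 ↦ 1  ≥
u = 1, v = 0 ↦ 0  <
u = 1, v = 1/2 ↦ 1/2  <
u = 1, v = 1 ↦ 1  ≥
So 6 of the 9 assignments meet the threshold.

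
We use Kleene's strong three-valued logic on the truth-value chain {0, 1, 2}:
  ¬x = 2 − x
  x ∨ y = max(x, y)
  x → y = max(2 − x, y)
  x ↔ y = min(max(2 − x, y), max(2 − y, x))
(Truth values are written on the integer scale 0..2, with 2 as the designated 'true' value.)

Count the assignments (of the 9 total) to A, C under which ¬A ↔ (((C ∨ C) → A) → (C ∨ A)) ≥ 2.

A = 0, C = 0 ↦ 0  <
A = 0, C = 1 ↦ 1  <
A = 0, C = 2 ↦ 2  ≥
A = 1, C = 0 ↦ 1  <
A = 1, C = 1 ↦ 1  <
A = 1, C = 2 ↦ 1  <
A = 2, C = 0 ↦ 0  <
A = 2, C = 1 ↦ 0  <
A = 2, C = 2 ↦ 0  <
So 1 of the 9 assignments meets the threshold.

1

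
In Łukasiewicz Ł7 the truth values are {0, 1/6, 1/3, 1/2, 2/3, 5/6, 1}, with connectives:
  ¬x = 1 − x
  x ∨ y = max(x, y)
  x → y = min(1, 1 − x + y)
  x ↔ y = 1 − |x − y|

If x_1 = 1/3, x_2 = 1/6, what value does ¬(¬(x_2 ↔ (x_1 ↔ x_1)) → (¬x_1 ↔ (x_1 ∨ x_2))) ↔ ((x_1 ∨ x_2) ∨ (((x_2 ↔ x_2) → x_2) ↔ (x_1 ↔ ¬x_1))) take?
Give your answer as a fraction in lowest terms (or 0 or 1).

x_1 ↔ x_1 = 1/3 ↔ 1/3 = 1
x_2 ↔ (x_1 ↔ x_1) = 1/6 ↔ 1 = 1/6
¬(x_2 ↔ (x_1 ↔ x_1)) = ¬1/6 = 5/6
¬x_1 = ¬1/3 = 2/3
x_1 ∨ x_2 = 1/3 ∨ 1/6 = 1/3
¬x_1 ↔ (x_1 ∨ x_2) = 2/3 ↔ 1/3 = 2/3
¬(x_2 ↔ (x_1 ↔ x_1)) → (¬x_1 ↔ (x_1 ∨ x_2)) = 5/6 → 2/3 = 5/6
¬(¬(x_2 ↔ (x_1 ↔ x_1)) → (¬x_1 ↔ (x_1 ∨ x_2))) = ¬5/6 = 1/6
x_1 ∨ x_2 = 1/3 ∨ 1/6 = 1/3
x_2 ↔ x_2 = 1/6 ↔ 1/6 = 1
(x_2 ↔ x_2) → x_2 = 1 → 1/6 = 1/6
¬x_1 = ¬1/3 = 2/3
x_1 ↔ ¬x_1 = 1/3 ↔ 2/3 = 2/3
((x_2 ↔ x_2) → x_2) ↔ (x_1 ↔ ¬x_1) = 1/6 ↔ 2/3 = 1/2
(x_1 ∨ x_2) ∨ (((x_2 ↔ x_2) → x_2) ↔ (x_1 ↔ ¬x_1)) = 1/3 ∨ 1/2 = 1/2
¬(¬(x_2 ↔ (x_1 ↔ x_1)) → (¬x_1 ↔ (x_1 ∨ x_2))) ↔ ((x_1 ∨ x_2) ∨ (((x_2 ↔ x_2) → x_2) ↔ (x_1 ↔ ¬x_1))) = 1/6 ↔ 1/2 = 2/3

2/3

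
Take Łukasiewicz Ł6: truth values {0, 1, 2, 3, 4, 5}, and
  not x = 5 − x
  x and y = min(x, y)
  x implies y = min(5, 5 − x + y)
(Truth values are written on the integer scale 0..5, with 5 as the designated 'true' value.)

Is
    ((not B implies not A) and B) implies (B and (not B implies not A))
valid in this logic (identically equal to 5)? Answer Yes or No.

At A = 0, B = 2, for instance:
not B = not 2 = 3
not A = not 0 = 5
not B implies not A = 3 implies 5 = 5
(not B implies not A) and B = 5 and 2 = 2
B and (not B implies not A) = 2 and 5 = 2
((not B implies not A) and B) implies (B and (not B implies not A)) = 2 implies 2 = 5
and checking the remaining 35 assignments likewise gives ≥ 5 in every case.

Yes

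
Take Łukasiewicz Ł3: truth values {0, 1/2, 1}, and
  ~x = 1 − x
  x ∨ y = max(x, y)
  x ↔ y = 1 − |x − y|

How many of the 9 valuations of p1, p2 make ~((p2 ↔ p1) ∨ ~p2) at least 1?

p1 = 0, p2 = 0 ↦ 0  <
p1 = 0, p2 = 1/2 ↦ 1/2  <
p1 = 0, p2 = 1 ↦ 1  ≥
p1 = 1/2, p2 = 0 ↦ 0  <
p1 = 1/2, p2 = 1/2 ↦ 0  <
p1 = 1/2, p2 = 1 ↦ 1/2  <
p1 = 1, p2 = 0 ↦ 0  <
p1 = 1, p2 = 1/2 ↦ 1/2  <
p1 = 1, p2 = 1 ↦ 0  <
So 1 of the 9 assignments meets the threshold.

1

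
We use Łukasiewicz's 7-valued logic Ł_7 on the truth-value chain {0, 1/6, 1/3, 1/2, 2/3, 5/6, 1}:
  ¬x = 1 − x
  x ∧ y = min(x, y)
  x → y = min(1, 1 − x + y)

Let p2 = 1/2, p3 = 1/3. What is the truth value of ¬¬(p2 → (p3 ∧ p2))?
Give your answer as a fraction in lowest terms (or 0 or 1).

5/6

p3 ∧ p2 = 1/3 ∧ 1/2 = 1/3
p2 → (p3 ∧ p2) = 1/2 → 1/3 = 5/6
¬(p2 → (p3 ∧ p2)) = ¬5/6 = 1/6
¬¬(p2 → (p3 ∧ p2)) = ¬1/6 = 5/6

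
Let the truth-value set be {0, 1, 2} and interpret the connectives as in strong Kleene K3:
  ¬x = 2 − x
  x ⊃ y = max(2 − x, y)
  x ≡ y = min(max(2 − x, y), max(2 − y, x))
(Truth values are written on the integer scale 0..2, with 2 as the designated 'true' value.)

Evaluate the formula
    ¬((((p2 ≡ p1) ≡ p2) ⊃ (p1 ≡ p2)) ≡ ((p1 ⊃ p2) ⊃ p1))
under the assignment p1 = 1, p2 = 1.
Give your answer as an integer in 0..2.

p2 ≡ p1 = 1 ≡ 1 = 1
(p2 ≡ p1) ≡ p2 = 1 ≡ 1 = 1
p1 ≡ p2 = 1 ≡ 1 = 1
((p2 ≡ p1) ≡ p2) ⊃ (p1 ≡ p2) = 1 ⊃ 1 = 1
p1 ⊃ p2 = 1 ⊃ 1 = 1
(p1 ⊃ p2) ⊃ p1 = 1 ⊃ 1 = 1
(((p2 ≡ p1) ≡ p2) ⊃ (p1 ≡ p2)) ≡ ((p1 ⊃ p2) ⊃ p1) = 1 ≡ 1 = 1
¬((((p2 ≡ p1) ≡ p2) ⊃ (p1 ≡ p2)) ≡ ((p1 ⊃ p2) ⊃ p1)) = ¬1 = 1

1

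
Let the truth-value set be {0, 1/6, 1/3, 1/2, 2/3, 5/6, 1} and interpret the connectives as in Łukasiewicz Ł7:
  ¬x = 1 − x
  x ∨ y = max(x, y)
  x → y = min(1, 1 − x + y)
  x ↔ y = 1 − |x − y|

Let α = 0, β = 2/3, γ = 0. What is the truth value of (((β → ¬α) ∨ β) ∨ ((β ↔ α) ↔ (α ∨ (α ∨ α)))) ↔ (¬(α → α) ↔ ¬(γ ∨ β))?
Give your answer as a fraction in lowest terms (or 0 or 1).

¬α = ¬0 = 1
β → ¬α = 2/3 → 1 = 1
(β → ¬α) ∨ β = 1 ∨ 2/3 = 1
β ↔ α = 2/3 ↔ 0 = 1/3
α ∨ α = 0 ∨ 0 = 0
α ∨ (α ∨ α) = 0 ∨ 0 = 0
(β ↔ α) ↔ (α ∨ (α ∨ α)) = 1/3 ↔ 0 = 2/3
((β → ¬α) ∨ β) ∨ ((β ↔ α) ↔ (α ∨ (α ∨ α))) = 1 ∨ 2/3 = 1
α → α = 0 → 0 = 1
¬(α → α) = ¬1 = 0
γ ∨ β = 0 ∨ 2/3 = 2/3
¬(γ ∨ β) = ¬2/3 = 1/3
¬(α → α) ↔ ¬(γ ∨ β) = 0 ↔ 1/3 = 2/3
(((β → ¬α) ∨ β) ∨ ((β ↔ α) ↔ (α ∨ (α ∨ α)))) ↔ (¬(α → α) ↔ ¬(γ ∨ β)) = 1 ↔ 2/3 = 2/3

2/3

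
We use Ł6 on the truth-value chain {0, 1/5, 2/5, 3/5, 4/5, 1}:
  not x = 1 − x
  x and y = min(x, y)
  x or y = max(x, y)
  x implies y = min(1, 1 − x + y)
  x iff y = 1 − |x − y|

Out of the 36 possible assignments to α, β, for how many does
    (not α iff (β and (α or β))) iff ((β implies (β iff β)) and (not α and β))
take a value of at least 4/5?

20

value 1: 11 assignments (counts)
value 4/5: 9 assignments (counts)
value 3/5: 7 assignments
value 2/5: 5 assignments
value 1/5: 3 assignments
value 0: 1 assignment
So 20 of the 36 assignments meet the threshold.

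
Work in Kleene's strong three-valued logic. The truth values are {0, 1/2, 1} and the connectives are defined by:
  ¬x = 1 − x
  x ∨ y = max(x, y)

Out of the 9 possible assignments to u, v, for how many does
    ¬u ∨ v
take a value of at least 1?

5

u = 0, v = 0 ↦ 1  ≥
u = 0, v = 1/2 ↦ 1  ≥
u = 0, v = 1 ↦ 1  ≥
u = 1/2, v = 0 ↦ 1/2  <
u = 1/2, v = 1/2 ↦ 1/2  <
u = 1/2, v = 1 ↦ 1  ≥
u = 1, v = 0 ↦ 0  <
u = 1, v = 1/2 ↦ 1/2  <
u = 1, v = 1 ↦ 1  ≥
So 5 of the 9 assignments meet the threshold.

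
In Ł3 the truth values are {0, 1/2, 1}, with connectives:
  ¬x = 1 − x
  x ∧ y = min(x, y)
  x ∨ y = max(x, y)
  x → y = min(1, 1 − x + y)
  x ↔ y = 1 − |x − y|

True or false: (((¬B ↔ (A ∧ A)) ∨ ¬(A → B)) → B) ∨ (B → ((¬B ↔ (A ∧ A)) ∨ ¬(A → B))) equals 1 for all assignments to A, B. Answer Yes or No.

A = 0, B = 0 ↦ 1
A = 0, B = 1/2 ↦ 1
A = 0, B = 1 ↦ 1
A = 1/2, B = 0 ↦ 1
A = 1/2, B = 1/2 ↦ 1
A = 1/2, B = 1 ↦ 1
A = 1, B = 0 ↦ 1
A = 1, B = 1/2 ↦ 1
A = 1, B = 1 ↦ 1
Every assignment gives a value ≥ 1.

Yes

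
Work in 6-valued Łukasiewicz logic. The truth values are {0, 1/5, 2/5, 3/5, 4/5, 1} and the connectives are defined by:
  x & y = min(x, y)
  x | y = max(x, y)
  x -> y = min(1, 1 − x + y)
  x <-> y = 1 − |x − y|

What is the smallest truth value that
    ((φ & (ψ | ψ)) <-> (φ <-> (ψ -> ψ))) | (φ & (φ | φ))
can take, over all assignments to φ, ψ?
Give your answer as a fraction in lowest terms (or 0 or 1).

Take φ = 2/5, ψ = 0:
ψ | ψ = 0 | 0 = 0
φ & (ψ | ψ) = 2/5 & 0 = 0
ψ -> ψ = 0 -> 0 = 1
φ <-> (ψ -> ψ) = 2/5 <-> 1 = 2/5
(φ & (ψ | ψ)) <-> (φ <-> (ψ -> ψ)) = 0 <-> 2/5 = 3/5
φ | φ = 2/5 | 2/5 = 2/5
φ & (φ | φ) = 2/5 & 2/5 = 2/5
((φ & (ψ | ψ)) <-> (φ <-> (ψ -> ψ))) | (φ & (φ | φ)) = 3/5 | 2/5 = 3/5
No assignment yields a value below 3/5, so this is the minimum.

3/5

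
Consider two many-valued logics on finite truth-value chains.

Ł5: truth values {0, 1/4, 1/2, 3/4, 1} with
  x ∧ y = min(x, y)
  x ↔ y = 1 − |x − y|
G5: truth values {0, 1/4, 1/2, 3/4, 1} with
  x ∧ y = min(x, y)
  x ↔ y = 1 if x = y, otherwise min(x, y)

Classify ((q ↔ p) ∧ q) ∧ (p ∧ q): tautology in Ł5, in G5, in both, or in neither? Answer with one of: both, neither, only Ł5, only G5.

In Ł5: at p = 0, q = 0 the value is 0 — not a tautology.
In G5: at p = 0, q = 0 the value is 0 — not a tautology.

neither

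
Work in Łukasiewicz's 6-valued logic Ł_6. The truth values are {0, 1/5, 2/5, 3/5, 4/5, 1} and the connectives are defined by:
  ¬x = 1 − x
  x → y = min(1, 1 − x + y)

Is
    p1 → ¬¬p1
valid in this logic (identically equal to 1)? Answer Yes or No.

Yes

p1 = 0 ↦ 1
p1 = 1/5 ↦ 1
p1 = 2/5 ↦ 1
p1 = 3/5 ↦ 1
p1 = 4/5 ↦ 1
p1 = 1 ↦ 1
Every assignment gives a value ≥ 1.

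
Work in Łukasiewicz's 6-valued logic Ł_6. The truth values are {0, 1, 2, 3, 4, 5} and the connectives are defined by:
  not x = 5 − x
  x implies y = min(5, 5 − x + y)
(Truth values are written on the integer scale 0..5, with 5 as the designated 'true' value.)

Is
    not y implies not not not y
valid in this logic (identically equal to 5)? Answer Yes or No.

Yes

y = 0 ↦ 5
y = 1 ↦ 5
y = 2 ↦ 5
y = 3 ↦ 5
y = 4 ↦ 5
y = 5 ↦ 5
Every assignment gives a value ≥ 5.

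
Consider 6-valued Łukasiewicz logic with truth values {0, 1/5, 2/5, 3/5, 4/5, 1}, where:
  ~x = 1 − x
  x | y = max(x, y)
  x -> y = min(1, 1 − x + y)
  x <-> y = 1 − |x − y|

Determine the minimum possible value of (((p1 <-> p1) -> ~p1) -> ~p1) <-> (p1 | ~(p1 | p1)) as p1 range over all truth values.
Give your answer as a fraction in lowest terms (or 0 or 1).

3/5

Take p1 = 2/5:
p1 <-> p1 = 2/5 <-> 2/5 = 1
~p1 = ~2/5 = 3/5
(p1 <-> p1) -> ~p1 = 1 -> 3/5 = 3/5
~p1 = ~2/5 = 3/5
((p1 <-> p1) -> ~p1) -> ~p1 = 3/5 -> 3/5 = 1
p1 | p1 = 2/5 | 2/5 = 2/5
~(p1 | p1) = ~2/5 = 3/5
p1 | ~(p1 | p1) = 2/5 | 3/5 = 3/5
(((p1 <-> p1) -> ~p1) -> ~p1) <-> (p1 | ~(p1 | p1)) = 1 <-> 3/5 = 3/5
No assignment yields a value below 3/5, so this is the minimum.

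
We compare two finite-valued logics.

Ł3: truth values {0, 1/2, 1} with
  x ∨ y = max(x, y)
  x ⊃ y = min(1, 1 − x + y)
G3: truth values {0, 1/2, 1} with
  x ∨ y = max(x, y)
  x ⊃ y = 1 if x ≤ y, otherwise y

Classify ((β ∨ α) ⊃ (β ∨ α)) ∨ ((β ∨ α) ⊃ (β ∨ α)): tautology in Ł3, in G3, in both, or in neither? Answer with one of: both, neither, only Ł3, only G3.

In Ł3: every assignment gives 1 — tautology.
In G3: every assignment gives 1 — tautology.

both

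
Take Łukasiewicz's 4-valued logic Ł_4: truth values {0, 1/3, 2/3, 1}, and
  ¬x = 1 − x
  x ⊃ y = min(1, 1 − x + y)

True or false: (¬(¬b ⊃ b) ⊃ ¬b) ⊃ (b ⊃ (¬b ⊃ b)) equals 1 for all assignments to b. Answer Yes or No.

b = 0 ↦ 1
b = 1/3 ↦ 1
b = 2/3 ↦ 1
b = 1 ↦ 1
Every assignment gives a value ≥ 1.

Yes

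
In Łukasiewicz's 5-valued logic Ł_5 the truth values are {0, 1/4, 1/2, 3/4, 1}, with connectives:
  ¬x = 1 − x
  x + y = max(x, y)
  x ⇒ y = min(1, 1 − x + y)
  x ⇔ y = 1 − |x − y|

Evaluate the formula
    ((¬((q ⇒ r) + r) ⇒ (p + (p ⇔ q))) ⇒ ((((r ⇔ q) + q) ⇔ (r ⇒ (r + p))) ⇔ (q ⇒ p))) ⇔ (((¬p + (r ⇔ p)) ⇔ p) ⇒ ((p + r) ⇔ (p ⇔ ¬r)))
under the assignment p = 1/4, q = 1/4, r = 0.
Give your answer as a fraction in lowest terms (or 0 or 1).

q ⇒ r = 1/4 ⇒ 0 = 3/4
(q ⇒ r) + r = 3/4 + 0 = 3/4
¬((q ⇒ r) + r) = ¬3/4 = 1/4
p ⇔ q = 1/4 ⇔ 1/4 = 1
p + (p ⇔ q) = 1/4 + 1 = 1
¬((q ⇒ r) + r) ⇒ (p + (p ⇔ q)) = 1/4 ⇒ 1 = 1
r ⇔ q = 0 ⇔ 1/4 = 3/4
(r ⇔ q) + q = 3/4 + 1/4 = 3/4
r + p = 0 + 1/4 = 1/4
r ⇒ (r + p) = 0 ⇒ 1/4 = 1
((r ⇔ q) + q) ⇔ (r ⇒ (r + p)) = 3/4 ⇔ 1 = 3/4
q ⇒ p = 1/4 ⇒ 1/4 = 1
(((r ⇔ q) + q) ⇔ (r ⇒ (r + p))) ⇔ (q ⇒ p) = 3/4 ⇔ 1 = 3/4
(¬((q ⇒ r) + r) ⇒ (p + (p ⇔ q))) ⇒ ((((r ⇔ q) + q) ⇔ (r ⇒ (r + p))) ⇔ (q ⇒ p)) = 1 ⇒ 3/4 = 3/4
¬p = ¬1/4 = 3/4
r ⇔ p = 0 ⇔ 1/4 = 3/4
¬p + (r ⇔ p) = 3/4 + 3/4 = 3/4
(¬p + (r ⇔ p)) ⇔ p = 3/4 ⇔ 1/4 = 1/2
p + r = 1/4 + 0 = 1/4
¬r = ¬0 = 1
p ⇔ ¬r = 1/4 ⇔ 1 = 1/4
(p + r) ⇔ (p ⇔ ¬r) = 1/4 ⇔ 1/4 = 1
((¬p + (r ⇔ p)) ⇔ p) ⇒ ((p + r) ⇔ (p ⇔ ¬r)) = 1/2 ⇒ 1 = 1
((¬((q ⇒ r) + r) ⇒ (p + (p ⇔ q))) ⇒ ((((r ⇔ q) + q) ⇔ (r ⇒ (r + p))) ⇔ (q ⇒ p))) ⇔ (((¬p + (r ⇔ p)) ⇔ p) ⇒ ((p + r) ⇔ (p ⇔ ¬r))) = 3/4 ⇔ 1 = 3/4

3/4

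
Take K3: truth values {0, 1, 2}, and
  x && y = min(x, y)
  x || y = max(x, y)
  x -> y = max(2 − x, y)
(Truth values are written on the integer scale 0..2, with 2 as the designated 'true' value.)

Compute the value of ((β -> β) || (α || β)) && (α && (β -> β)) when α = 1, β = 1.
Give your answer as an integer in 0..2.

1

β -> β = 1 -> 1 = 1
α || β = 1 || 1 = 1
(β -> β) || (α || β) = 1 || 1 = 1
β -> β = 1 -> 1 = 1
α && (β -> β) = 1 && 1 = 1
((β -> β) || (α || β)) && (α && (β -> β)) = 1 && 1 = 1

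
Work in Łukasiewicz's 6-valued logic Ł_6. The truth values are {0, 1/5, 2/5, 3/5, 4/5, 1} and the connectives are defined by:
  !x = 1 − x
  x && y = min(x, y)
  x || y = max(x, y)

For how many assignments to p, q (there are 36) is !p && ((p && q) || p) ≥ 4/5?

value 2/5: 12 assignments
value 1/5: 12 assignments
value 0: 12 assignments
So 0 of the 36 assignments meet the threshold.

0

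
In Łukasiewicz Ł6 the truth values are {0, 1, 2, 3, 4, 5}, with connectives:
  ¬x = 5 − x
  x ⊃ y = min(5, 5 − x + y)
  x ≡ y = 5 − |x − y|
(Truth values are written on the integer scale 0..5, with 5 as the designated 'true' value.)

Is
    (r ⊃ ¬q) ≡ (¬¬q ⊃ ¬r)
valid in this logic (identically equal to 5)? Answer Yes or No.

At q = 0, r = 4, for instance:
¬q = ¬0 = 5
r ⊃ ¬q = 4 ⊃ 5 = 5
¬¬q = ¬5 = 0
¬r = ¬4 = 1
¬¬q ⊃ ¬r = 0 ⊃ 1 = 5
(r ⊃ ¬q) ≡ (¬¬q ⊃ ¬r) = 5 ≡ 5 = 5
and checking the remaining 35 assignments likewise gives ≥ 5 in every case.

Yes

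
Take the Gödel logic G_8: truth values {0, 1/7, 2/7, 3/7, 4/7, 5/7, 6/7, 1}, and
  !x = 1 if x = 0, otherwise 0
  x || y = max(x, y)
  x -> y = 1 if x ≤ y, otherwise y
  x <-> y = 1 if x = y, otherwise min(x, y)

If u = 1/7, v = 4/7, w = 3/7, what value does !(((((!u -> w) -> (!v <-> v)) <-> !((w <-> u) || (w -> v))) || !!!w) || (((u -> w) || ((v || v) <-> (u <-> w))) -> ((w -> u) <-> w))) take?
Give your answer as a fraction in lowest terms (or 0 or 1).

!u = !1/7 = 0
!u -> w = 0 -> 3/7 = 1
!v = !4/7 = 0
!v <-> v = 0 <-> 4/7 = 0
(!u -> w) -> (!v <-> v) = 1 -> 0 = 0
w <-> u = 3/7 <-> 1/7 = 1/7
w -> v = 3/7 -> 4/7 = 1
(w <-> u) || (w -> v) = 1/7 || 1 = 1
!((w <-> u) || (w -> v)) = !1 = 0
((!u -> w) -> (!v <-> v)) <-> !((w <-> u) || (w -> v)) = 0 <-> 0 = 1
!w = !3/7 = 0
!!w = !0 = 1
!!!w = !1 = 0
(((!u -> w) -> (!v <-> v)) <-> !((w <-> u) || (w -> v))) || !!!w = 1 || 0 = 1
u -> w = 1/7 -> 3/7 = 1
v || v = 4/7 || 4/7 = 4/7
u <-> w = 1/7 <-> 3/7 = 1/7
(v || v) <-> (u <-> w) = 4/7 <-> 1/7 = 1/7
(u -> w) || ((v || v) <-> (u <-> w)) = 1 || 1/7 = 1
w -> u = 3/7 -> 1/7 = 1/7
(w -> u) <-> w = 1/7 <-> 3/7 = 1/7
((u -> w) || ((v || v) <-> (u <-> w))) -> ((w -> u) <-> w) = 1 -> 1/7 = 1/7
((((!u -> w) -> (!v <-> v)) <-> !((w <-> u) || (w -> v))) || !!!w) || (((u -> w) || ((v || v) <-> (u <-> w))) -> ((w -> u) <-> w)) = 1 || 1/7 = 1
!(((((!u -> w) -> (!v <-> v)) <-> !((w <-> u) || (w -> v))) || !!!w) || (((u -> w) || ((v || v) <-> (u <-> w))) -> ((w -> u) <-> w))) = !1 = 0

0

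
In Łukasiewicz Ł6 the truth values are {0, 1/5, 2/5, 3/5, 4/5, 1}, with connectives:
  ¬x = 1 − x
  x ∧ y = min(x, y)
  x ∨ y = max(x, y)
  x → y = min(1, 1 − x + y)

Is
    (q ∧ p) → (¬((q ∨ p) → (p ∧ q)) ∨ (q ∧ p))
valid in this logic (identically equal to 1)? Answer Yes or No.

At p = 1/5, q = 1, for instance:
q ∧ p = 1 ∧ 1/5 = 1/5
q ∨ p = 1 ∨ 1/5 = 1
p ∧ q = 1/5 ∧ 1 = 1/5
(q ∨ p) → (p ∧ q) = 1 → 1/5 = 1/5
¬((q ∨ p) → (p ∧ q)) = ¬1/5 = 4/5
¬((q ∨ p) → (p ∧ q)) ∨ (q ∧ p) = 4/5 ∨ 1/5 = 4/5
(q ∧ p) → (¬((q ∨ p) → (p ∧ q)) ∨ (q ∧ p)) = 1/5 → 4/5 = 1
and checking the remaining 35 assignments likewise gives ≥ 1 in every case.

Yes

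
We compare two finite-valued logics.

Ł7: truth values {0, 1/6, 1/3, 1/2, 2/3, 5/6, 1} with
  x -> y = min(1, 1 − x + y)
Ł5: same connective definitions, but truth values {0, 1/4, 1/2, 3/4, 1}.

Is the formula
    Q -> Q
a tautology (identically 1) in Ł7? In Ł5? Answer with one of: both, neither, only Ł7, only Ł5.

both

In Ł7: every assignment gives 1 — tautology.
In Ł5: every assignment gives 1 — tautology.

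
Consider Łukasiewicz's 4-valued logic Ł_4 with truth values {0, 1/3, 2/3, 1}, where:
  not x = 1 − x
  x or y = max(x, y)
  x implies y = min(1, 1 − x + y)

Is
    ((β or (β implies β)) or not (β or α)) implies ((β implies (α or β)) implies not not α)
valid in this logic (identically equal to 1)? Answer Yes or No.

Counterexample: take α = 0, β = 0.
β implies β = 0 implies 0 = 1
β or (β implies β) = 0 or 1 = 1
β or α = 0 or 0 = 0
not (β or α) = not 0 = 1
(β or (β implies β)) or not (β or α) = 1 or 1 = 1
α or β = 0 or 0 = 0
β implies (α or β) = 0 implies 0 = 1
not α = not 0 = 1
not not α = not 1 = 0
(β implies (α or β)) implies not not α = 1 implies 0 = 0
((β or (β implies β)) or not (β or α)) implies ((β implies (α or β)) implies not not α) = 1 implies 0 = 0
This gives 0 ≠ 1.

No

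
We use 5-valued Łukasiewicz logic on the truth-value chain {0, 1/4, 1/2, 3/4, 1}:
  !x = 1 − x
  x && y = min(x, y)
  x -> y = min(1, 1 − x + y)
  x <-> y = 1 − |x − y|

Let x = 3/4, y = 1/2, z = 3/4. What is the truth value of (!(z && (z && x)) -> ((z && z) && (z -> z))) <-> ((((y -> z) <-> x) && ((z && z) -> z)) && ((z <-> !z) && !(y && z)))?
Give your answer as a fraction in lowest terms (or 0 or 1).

z && x = 3/4 && 3/4 = 3/4
z && (z && x) = 3/4 && 3/4 = 3/4
!(z && (z && x)) = !3/4 = 1/4
z && z = 3/4 && 3/4 = 3/4
z -> z = 3/4 -> 3/4 = 1
(z && z) && (z -> z) = 3/4 && 1 = 3/4
!(z && (z && x)) -> ((z && z) && (z -> z)) = 1/4 -> 3/4 = 1
y -> z = 1/2 -> 3/4 = 1
(y -> z) <-> x = 1 <-> 3/4 = 3/4
z && z = 3/4 && 3/4 = 3/4
(z && z) -> z = 3/4 -> 3/4 = 1
((y -> z) <-> x) && ((z && z) -> z) = 3/4 && 1 = 3/4
!z = !3/4 = 1/4
z <-> !z = 3/4 <-> 1/4 = 1/2
y && z = 1/2 && 3/4 = 1/2
!(y && z) = !1/2 = 1/2
(z <-> !z) && !(y && z) = 1/2 && 1/2 = 1/2
(((y -> z) <-> x) && ((z && z) -> z)) && ((z <-> !z) && !(y && z)) = 3/4 && 1/2 = 1/2
(!(z && (z && x)) -> ((z && z) && (z -> z))) <-> ((((y -> z) <-> x) && ((z && z) -> z)) && ((z <-> !z) && !(y && z))) = 1 <-> 1/2 = 1/2

1/2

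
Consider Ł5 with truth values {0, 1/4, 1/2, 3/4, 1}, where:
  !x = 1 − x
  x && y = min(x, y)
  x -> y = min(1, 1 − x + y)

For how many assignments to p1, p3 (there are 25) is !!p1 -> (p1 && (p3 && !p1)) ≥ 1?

12

value 1: 12 assignments (counts)
value 3/4: 2 assignments
value 1/2: 5 assignments
value 1/4: 1 assignment
value 0: 5 assignments
So 12 of the 25 assignments meet the threshold.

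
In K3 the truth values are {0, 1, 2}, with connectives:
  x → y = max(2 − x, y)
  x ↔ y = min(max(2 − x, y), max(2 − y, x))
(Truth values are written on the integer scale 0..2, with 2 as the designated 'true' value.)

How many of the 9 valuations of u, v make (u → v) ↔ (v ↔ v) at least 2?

u = 0, v = 0 ↦ 2  ≥
u = 0, v = 1 ↦ 1  <
u = 0, v = 2 ↦ 2  ≥
u = 1, v = 0 ↦ 1  <
u = 1, v = 1 ↦ 1  <
u = 1, v = 2 ↦ 2  ≥
u = 2, v = 0 ↦ 0  <
u = 2, v = 1 ↦ 1  <
u = 2, v = 2 ↦ 2  ≥
So 4 of the 9 assignments meet the threshold.

4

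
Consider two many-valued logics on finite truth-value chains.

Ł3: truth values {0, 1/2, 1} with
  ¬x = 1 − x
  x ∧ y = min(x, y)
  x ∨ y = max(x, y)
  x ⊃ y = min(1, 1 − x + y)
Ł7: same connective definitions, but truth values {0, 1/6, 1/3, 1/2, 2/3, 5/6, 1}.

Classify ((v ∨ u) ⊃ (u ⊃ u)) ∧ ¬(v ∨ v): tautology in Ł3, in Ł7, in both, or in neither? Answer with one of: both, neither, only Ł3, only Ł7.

neither

In Ł3: at u = 0, v = 1/2 the value is 1/2 — not a tautology.
In Ł7: at u = 0, v = 1/6 the value is 5/6 — not a tautology.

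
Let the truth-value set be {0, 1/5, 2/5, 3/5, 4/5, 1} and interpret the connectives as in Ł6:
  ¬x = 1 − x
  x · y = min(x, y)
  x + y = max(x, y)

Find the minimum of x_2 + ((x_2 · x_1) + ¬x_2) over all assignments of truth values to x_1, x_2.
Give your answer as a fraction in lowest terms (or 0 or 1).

3/5

Take x_1 = 0, x_2 = 2/5:
x_2 · x_1 = 2/5 · 0 = 0
¬x_2 = ¬2/5 = 3/5
(x_2 · x_1) + ¬x_2 = 0 + 3/5 = 3/5
x_2 + ((x_2 · x_1) + ¬x_2) = 2/5 + 3/5 = 3/5
No assignment yields a value below 3/5, so this is the minimum.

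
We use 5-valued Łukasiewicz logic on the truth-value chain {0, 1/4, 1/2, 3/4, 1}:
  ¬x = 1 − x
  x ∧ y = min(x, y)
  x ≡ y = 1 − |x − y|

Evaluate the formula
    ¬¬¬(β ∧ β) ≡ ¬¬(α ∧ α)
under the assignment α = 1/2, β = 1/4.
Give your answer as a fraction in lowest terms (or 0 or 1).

β ∧ β = 1/4 ∧ 1/4 = 1/4
¬(β ∧ β) = ¬1/4 = 3/4
¬¬(β ∧ β) = ¬3/4 = 1/4
¬¬¬(β ∧ β) = ¬1/4 = 3/4
α ∧ α = 1/2 ∧ 1/2 = 1/2
¬(α ∧ α) = ¬1/2 = 1/2
¬¬(α ∧ α) = ¬1/2 = 1/2
¬¬¬(β ∧ β) ≡ ¬¬(α ∧ α) = 3/4 ≡ 1/2 = 3/4

3/4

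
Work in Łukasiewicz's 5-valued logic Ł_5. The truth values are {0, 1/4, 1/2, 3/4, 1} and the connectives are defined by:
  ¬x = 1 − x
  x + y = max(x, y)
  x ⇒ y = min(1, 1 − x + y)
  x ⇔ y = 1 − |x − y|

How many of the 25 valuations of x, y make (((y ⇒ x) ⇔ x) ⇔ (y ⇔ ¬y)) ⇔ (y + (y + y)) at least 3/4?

value 1: 8 assignments (counts)
value 3/4: 4 assignments (counts)
value 1/2: 5 assignments
value 1/4: 2 assignments
value 0: 6 assignments
So 12 of the 25 assignments meet the threshold.

12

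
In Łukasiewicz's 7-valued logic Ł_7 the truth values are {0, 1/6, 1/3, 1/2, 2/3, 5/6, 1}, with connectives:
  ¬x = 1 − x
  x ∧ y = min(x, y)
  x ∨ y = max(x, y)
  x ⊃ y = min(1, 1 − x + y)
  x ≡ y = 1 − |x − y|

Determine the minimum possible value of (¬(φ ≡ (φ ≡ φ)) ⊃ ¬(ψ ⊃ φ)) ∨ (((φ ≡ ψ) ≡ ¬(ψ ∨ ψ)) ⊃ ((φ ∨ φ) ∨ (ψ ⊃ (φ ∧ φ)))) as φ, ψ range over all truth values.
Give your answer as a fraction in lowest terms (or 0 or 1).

Take φ = 0, ψ = 1/2:
φ ≡ φ = 0 ≡ 0 = 1
φ ≡ (φ ≡ φ) = 0 ≡ 1 = 0
¬(φ ≡ (φ ≡ φ)) = ¬0 = 1
ψ ⊃ φ = 1/2 ⊃ 0 = 1/2
¬(ψ ⊃ φ) = ¬1/2 = 1/2
¬(φ ≡ (φ ≡ φ)) ⊃ ¬(ψ ⊃ φ) = 1 ⊃ 1/2 = 1/2
φ ≡ ψ = 0 ≡ 1/2 = 1/2
ψ ∨ ψ = 1/2 ∨ 1/2 = 1/2
¬(ψ ∨ ψ) = ¬1/2 = 1/2
(φ ≡ ψ) ≡ ¬(ψ ∨ ψ) = 1/2 ≡ 1/2 = 1
φ ∨ φ = 0 ∨ 0 = 0
φ ∧ φ = 0 ∧ 0 = 0
ψ ⊃ (φ ∧ φ) = 1/2 ⊃ 0 = 1/2
(φ ∨ φ) ∨ (ψ ⊃ (φ ∧ φ)) = 0 ∨ 1/2 = 1/2
((φ ≡ ψ) ≡ ¬(ψ ∨ ψ)) ⊃ ((φ ∨ φ) ∨ (ψ ⊃ (φ ∧ φ))) = 1 ⊃ 1/2 = 1/2
(¬(φ ≡ (φ ≡ φ)) ⊃ ¬(ψ ⊃ φ)) ∨ (((φ ≡ ψ) ≡ ¬(ψ ∨ ψ)) ⊃ ((φ ∨ φ) ∨ (ψ ⊃ (φ ∧ φ)))) = 1/2 ∨ 1/2 = 1/2
No assignment yields a value below 1/2, so this is the minimum.

1/2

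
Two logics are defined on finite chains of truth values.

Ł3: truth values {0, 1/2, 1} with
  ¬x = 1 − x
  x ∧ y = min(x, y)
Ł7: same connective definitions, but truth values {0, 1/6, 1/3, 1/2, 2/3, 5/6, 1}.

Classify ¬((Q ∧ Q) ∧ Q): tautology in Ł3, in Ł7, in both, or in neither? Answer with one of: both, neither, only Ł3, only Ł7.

In Ł3: at Q = 1/2 the value is 1/2 — not a tautology.
In Ł7: at Q = 1/6 the value is 5/6 — not a tautology.

neither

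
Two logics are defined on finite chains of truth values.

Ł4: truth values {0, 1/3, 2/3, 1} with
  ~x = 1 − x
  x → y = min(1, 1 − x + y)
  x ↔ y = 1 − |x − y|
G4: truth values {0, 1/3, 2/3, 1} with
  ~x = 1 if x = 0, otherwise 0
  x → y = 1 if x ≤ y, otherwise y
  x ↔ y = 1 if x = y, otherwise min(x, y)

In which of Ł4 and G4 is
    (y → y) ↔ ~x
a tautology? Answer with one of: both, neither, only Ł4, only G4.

neither

In Ł4: at x = 1/3, y = 0 the value is 2/3 — not a tautology.
In G4: at x = 1/3, y = 0 the value is 0 — not a tautology.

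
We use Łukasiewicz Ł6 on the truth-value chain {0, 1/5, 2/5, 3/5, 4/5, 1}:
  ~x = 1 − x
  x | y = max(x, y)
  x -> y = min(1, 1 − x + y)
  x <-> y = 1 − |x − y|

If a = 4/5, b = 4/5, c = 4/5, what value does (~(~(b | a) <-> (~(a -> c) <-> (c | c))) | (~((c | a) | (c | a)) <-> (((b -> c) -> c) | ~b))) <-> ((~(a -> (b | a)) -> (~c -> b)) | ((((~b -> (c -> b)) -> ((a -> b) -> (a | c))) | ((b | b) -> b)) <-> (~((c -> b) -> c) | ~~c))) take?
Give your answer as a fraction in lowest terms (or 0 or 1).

b | a = 4/5 | 4/5 = 4/5
~(b | a) = ~4/5 = 1/5
a -> c = 4/5 -> 4/5 = 1
~(a -> c) = ~1 = 0
c | c = 4/5 | 4/5 = 4/5
~(a -> c) <-> (c | c) = 0 <-> 4/5 = 1/5
~(b | a) <-> (~(a -> c) <-> (c | c)) = 1/5 <-> 1/5 = 1
~(~(b | a) <-> (~(a -> c) <-> (c | c))) = ~1 = 0
c | a = 4/5 | 4/5 = 4/5
c | a = 4/5 | 4/5 = 4/5
(c | a) | (c | a) = 4/5 | 4/5 = 4/5
~((c | a) | (c | a)) = ~4/5 = 1/5
b -> c = 4/5 -> 4/5 = 1
(b -> c) -> c = 1 -> 4/5 = 4/5
~b = ~4/5 = 1/5
((b -> c) -> c) | ~b = 4/5 | 1/5 = 4/5
~((c | a) | (c | a)) <-> (((b -> c) -> c) | ~b) = 1/5 <-> 4/5 = 2/5
~(~(b | a) <-> (~(a -> c) <-> (c | c))) | (~((c | a) | (c | a)) <-> (((b -> c) -> c) | ~b)) = 0 | 2/5 = 2/5
b | a = 4/5 | 4/5 = 4/5
a -> (b | a) = 4/5 -> 4/5 = 1
~(a -> (b | a)) = ~1 = 0
~c = ~4/5 = 1/5
~c -> b = 1/5 -> 4/5 = 1
~(a -> (b | a)) -> (~c -> b) = 0 -> 1 = 1
~b = ~4/5 = 1/5
c -> b = 4/5 -> 4/5 = 1
~b -> (c -> b) = 1/5 -> 1 = 1
a -> b = 4/5 -> 4/5 = 1
a | c = 4/5 | 4/5 = 4/5
(a -> b) -> (a | c) = 1 -> 4/5 = 4/5
(~b -> (c -> b)) -> ((a -> b) -> (a | c)) = 1 -> 4/5 = 4/5
b | b = 4/5 | 4/5 = 4/5
(b | b) -> b = 4/5 -> 4/5 = 1
((~b -> (c -> b)) -> ((a -> b) -> (a | c))) | ((b | b) -> b) = 4/5 | 1 = 1
c -> b = 4/5 -> 4/5 = 1
(c -> b) -> c = 1 -> 4/5 = 4/5
~((c -> b) -> c) = ~4/5 = 1/5
~c = ~4/5 = 1/5
~~c = ~1/5 = 4/5
~((c -> b) -> c) | ~~c = 1/5 | 4/5 = 4/5
(((~b -> (c -> b)) -> ((a -> b) -> (a | c))) | ((b | b) -> b)) <-> (~((c -> b) -> c) | ~~c) = 1 <-> 4/5 = 4/5
(~(a -> (b | a)) -> (~c -> b)) | ((((~b -> (c -> b)) -> ((a -> b) -> (a | c))) | ((b | b) -> b)) <-> (~((c -> b) -> c) | ~~c)) = 1 | 4/5 = 1
(~(~(b | a) <-> (~(a -> c) <-> (c | c))) | (~((c | a) | (c | a)) <-> (((b -> c) -> c) | ~b))) <-> ((~(a -> (b | a)) -> (~c -> b)) | ((((~b -> (c -> b)) -> ((a -> b) -> (a | c))) | ((b | b) -> b)) <-> (~((c -> b) -> c) | ~~c))) = 2/5 <-> 1 = 2/5

2/5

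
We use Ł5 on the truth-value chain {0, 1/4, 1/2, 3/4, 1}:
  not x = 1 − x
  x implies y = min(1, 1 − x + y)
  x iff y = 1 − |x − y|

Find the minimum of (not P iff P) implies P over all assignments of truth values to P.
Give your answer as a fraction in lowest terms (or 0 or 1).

Take P = 1/2:
not P = not 1/2 = 1/2
not P iff P = 1/2 iff 1/2 = 1
(not P iff P) implies P = 1 implies 1/2 = 1/2
No assignment yields a value below 1/2, so this is the minimum.

1/2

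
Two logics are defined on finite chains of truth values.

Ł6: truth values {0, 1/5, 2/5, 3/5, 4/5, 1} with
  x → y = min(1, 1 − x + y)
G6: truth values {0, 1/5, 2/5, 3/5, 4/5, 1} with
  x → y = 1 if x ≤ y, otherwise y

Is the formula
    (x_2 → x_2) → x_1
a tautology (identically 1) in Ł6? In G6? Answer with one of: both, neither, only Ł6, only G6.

In Ł6: at x_1 = 0, x_2 = 0 the value is 0 — not a tautology.
In G6: at x_1 = 0, x_2 = 0 the value is 0 — not a tautology.

neither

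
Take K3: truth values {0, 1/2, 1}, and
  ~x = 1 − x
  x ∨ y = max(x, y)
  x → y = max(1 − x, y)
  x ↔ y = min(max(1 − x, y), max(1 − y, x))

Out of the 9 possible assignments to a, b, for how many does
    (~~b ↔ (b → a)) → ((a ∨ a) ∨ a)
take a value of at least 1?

6

a = 0, b = 0 ↦ 1  ≥
a = 0, b = 1/2 ↦ 1/2  <
a = 0, b = 1 ↦ 1  ≥
a = 1/2, b = 0 ↦ 1  ≥
a = 1/2, b = 1/2 ↦ 1/2  <
a = 1/2, b = 1 ↦ 1/2  <
a = 1, b = 0 ↦ 1  ≥
a = 1, b = 1/2 ↦ 1  ≥
a = 1, b = 1 ↦ 1  ≥
So 6 of the 9 assignments meet the threshold.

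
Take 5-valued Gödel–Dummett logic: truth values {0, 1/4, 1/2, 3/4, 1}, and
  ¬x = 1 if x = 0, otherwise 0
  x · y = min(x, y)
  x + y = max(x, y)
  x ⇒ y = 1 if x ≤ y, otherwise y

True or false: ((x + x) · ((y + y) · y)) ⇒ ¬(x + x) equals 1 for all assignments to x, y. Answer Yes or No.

No

Counterexample: take x = 1/4, y = 1/4.
x + x = 1/4 + 1/4 = 1/4
y + y = 1/4 + 1/4 = 1/4
(y + y) · y = 1/4 · 1/4 = 1/4
(x + x) · ((y + y) · y) = 1/4 · 1/4 = 1/4
x + x = 1/4 + 1/4 = 1/4
¬(x + x) = ¬1/4 = 0
((x + x) · ((y + y) · y)) ⇒ ¬(x + x) = 1/4 ⇒ 0 = 0
This gives 0 ≠ 1.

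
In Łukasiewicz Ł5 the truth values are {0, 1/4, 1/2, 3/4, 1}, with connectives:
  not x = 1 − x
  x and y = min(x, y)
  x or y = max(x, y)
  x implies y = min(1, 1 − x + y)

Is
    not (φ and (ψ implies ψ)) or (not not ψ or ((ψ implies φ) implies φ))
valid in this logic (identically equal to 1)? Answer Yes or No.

No

Counterexample: take φ = 1/4, ψ = 0.
ψ implies ψ = 0 implies 0 = 1
φ and (ψ implies ψ) = 1/4 and 1 = 1/4
not (φ and (ψ implies ψ)) = not 1/4 = 3/4
not ψ = not 0 = 1
not not ψ = not 1 = 0
ψ implies φ = 0 implies 1/4 = 1
(ψ implies φ) implies φ = 1 implies 1/4 = 1/4
not not ψ or ((ψ implies φ) implies φ) = 0 or 1/4 = 1/4
not (φ and (ψ implies ψ)) or (not not ψ or ((ψ implies φ) implies φ)) = 3/4 or 1/4 = 3/4
This gives 3/4 ≠ 1.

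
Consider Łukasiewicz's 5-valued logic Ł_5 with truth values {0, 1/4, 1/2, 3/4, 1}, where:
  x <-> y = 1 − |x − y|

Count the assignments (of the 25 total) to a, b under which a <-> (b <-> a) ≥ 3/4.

value 1: 7 assignments (counts)
value 3/4: 7 assignments (counts)
value 1/2: 6 assignments
value 1/4: 3 assignments
value 0: 2 assignments
So 14 of the 25 assignments meet the threshold.

14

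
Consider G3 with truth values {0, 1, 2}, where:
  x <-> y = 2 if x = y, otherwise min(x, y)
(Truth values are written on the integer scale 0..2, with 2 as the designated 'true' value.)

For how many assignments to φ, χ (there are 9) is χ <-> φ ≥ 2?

φ = 0, χ = 0 ↦ 2  ≥
φ = 0, χ = 1 ↦ 0  <
φ = 0, χ = 2 ↦ 0  <
φ = 1, χ = 0 ↦ 0  <
φ = 1, χ = 1 ↦ 2  ≥
φ = 1, χ = 2 ↦ 1  <
φ = 2, χ = 0 ↦ 0  <
φ = 2, χ = 1 ↦ 1  <
φ = 2, χ = 2 ↦ 2  ≥
So 3 of the 9 assignments meet the threshold.

3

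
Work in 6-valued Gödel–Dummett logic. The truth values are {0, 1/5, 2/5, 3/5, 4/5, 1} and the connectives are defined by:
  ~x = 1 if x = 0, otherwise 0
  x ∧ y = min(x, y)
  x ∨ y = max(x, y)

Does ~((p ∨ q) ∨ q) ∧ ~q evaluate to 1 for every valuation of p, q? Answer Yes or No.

No

Counterexample: take p = 0, q = 1/5.
p ∨ q = 0 ∨ 1/5 = 1/5
(p ∨ q) ∨ q = 1/5 ∨ 1/5 = 1/5
~((p ∨ q) ∨ q) = ~1/5 = 0
~q = ~1/5 = 0
~((p ∨ q) ∨ q) ∧ ~q = 0 ∧ 0 = 0
This gives 0 ≠ 1.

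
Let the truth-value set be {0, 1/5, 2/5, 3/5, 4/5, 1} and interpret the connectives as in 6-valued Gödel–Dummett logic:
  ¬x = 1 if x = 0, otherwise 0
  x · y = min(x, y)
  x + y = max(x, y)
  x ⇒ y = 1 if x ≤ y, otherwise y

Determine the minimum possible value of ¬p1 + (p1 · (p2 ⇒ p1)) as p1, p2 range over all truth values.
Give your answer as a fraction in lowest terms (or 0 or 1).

1/5

Take p1 = 1/5, p2 = 0:
¬p1 = ¬1/5 = 0
p2 ⇒ p1 = 0 ⇒ 1/5 = 1
p1 · (p2 ⇒ p1) = 1/5 · 1 = 1/5
¬p1 + (p1 · (p2 ⇒ p1)) = 0 + 1/5 = 1/5
No assignment yields a value below 1/5, so this is the minimum.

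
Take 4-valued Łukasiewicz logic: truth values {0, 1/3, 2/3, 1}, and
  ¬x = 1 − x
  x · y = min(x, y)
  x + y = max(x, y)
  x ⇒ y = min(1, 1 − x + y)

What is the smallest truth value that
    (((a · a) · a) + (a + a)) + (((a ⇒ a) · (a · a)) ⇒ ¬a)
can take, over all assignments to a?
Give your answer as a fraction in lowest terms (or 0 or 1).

2/3

Take a = 2/3:
a · a = 2/3 · 2/3 = 2/3
(a · a) · a = 2/3 · 2/3 = 2/3
a + a = 2/3 + 2/3 = 2/3
((a · a) · a) + (a + a) = 2/3 + 2/3 = 2/3
a ⇒ a = 2/3 ⇒ 2/3 = 1
a · a = 2/3 · 2/3 = 2/3
(a ⇒ a) · (a · a) = 1 · 2/3 = 2/3
¬a = ¬2/3 = 1/3
((a ⇒ a) · (a · a)) ⇒ ¬a = 2/3 ⇒ 1/3 = 2/3
(((a · a) · a) + (a + a)) + (((a ⇒ a) · (a · a)) ⇒ ¬a) = 2/3 + 2/3 = 2/3
No assignment yields a value below 2/3, so this is the minimum.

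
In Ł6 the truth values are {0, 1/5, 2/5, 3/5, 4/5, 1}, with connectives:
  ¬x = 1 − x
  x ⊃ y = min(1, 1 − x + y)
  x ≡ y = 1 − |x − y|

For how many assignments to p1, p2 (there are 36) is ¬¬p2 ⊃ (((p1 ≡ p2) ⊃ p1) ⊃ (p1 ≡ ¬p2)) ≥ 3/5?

32

value 1: 28 assignments (counts)
value 4/5: 3 assignments (counts)
value 3/5: 1 assignment (counts)
value 2/5: 2 assignments
value 1/5: 1 assignment
value 0: 1 assignment
So 32 of the 36 assignments meet the threshold.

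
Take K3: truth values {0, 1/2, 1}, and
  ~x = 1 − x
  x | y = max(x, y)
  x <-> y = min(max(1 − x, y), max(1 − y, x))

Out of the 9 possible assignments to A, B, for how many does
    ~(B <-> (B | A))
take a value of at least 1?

A = 0, B = 0 ↦ 0  <
A = 0, B = 1/2 ↦ 1/2  <
A = 0, B = 1 ↦ 0  <
A = 1/2, B = 0 ↦ 1/2  <
A = 1/2, B = 1/2 ↦ 1/2  <
A = 1/2, B = 1 ↦ 0  <
A = 1, B = 0 ↦ 1  ≥
A = 1, B = 1/2 ↦ 1/2  <
A = 1, B = 1 ↦ 0  <
So 1 of the 9 assignments meets the threshold.

1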